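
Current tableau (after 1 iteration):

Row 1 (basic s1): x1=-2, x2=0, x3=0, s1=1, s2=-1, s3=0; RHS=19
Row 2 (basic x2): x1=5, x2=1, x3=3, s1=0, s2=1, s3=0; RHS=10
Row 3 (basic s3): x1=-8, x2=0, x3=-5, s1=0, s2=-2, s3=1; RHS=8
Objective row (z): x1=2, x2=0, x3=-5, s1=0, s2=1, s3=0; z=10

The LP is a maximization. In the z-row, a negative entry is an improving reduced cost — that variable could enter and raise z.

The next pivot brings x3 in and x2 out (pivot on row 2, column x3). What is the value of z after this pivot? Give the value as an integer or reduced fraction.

80/3

Minimum ratio for x3: 10/3 = 10/3.
z changes by −(z-row coeff of x3)·ratio = −(-5)·(10/3) = 50/3.
New z = 10 + (50/3) = 80/3.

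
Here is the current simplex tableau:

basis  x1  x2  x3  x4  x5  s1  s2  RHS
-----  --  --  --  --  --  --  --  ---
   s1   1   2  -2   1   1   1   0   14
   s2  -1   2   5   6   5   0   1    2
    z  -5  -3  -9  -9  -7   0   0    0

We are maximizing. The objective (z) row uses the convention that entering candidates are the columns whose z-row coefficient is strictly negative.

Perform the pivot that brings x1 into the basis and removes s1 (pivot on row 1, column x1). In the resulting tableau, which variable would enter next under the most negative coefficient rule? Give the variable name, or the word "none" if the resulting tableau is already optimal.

Pivot element 1. New z-row = old z-row − (-5)·(row 1/1).
Updated z-row coefficients: x1: 0, x2: 7, x3: -19, x4: -4, x5: -2, s1: 5, s2: 0.
The most negative is -19 in column x3, so x3 would enter next.

x3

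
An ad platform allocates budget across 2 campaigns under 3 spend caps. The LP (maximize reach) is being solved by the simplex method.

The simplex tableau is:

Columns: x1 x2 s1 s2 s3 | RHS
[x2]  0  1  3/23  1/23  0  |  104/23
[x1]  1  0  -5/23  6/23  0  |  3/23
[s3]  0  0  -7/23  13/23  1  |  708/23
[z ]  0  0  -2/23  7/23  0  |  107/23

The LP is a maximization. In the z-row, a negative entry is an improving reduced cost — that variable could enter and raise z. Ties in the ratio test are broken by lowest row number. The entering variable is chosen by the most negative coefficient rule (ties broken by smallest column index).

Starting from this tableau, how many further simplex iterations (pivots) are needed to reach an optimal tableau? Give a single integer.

1

pivot: s1 in, x2 out → z = 23/3
No improving column remains; optimal.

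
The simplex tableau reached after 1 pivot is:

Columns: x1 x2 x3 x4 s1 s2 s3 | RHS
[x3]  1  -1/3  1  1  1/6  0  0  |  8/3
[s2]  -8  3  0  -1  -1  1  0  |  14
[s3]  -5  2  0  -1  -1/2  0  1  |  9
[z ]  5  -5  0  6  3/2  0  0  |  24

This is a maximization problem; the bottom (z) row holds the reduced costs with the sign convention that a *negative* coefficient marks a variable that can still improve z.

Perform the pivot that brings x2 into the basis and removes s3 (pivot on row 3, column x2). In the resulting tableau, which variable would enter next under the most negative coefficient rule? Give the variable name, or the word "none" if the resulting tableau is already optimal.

Pivot element 2. New z-row = old z-row − (-5)·(row 3/2).
Updated z-row coefficients: x1: -15/2, x2: 0, x3: 0, x4: 7/2, s1: 1/4, s2: 0, s3: 5/2.
The most negative is -15/2 in column x1, so x1 would enter next.

x1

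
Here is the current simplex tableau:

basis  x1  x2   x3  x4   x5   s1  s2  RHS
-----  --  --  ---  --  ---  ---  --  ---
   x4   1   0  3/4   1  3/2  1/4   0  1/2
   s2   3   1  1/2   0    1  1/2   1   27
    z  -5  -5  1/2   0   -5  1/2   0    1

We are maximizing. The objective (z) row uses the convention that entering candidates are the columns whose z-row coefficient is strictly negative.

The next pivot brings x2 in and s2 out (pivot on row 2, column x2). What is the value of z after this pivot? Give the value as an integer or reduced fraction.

136

Minimum ratio for x2: 27/1 = 27.
z changes by −(z-row coeff of x2)·ratio = −(-5)·27 = 135.
New z = 1 + 135 = 136.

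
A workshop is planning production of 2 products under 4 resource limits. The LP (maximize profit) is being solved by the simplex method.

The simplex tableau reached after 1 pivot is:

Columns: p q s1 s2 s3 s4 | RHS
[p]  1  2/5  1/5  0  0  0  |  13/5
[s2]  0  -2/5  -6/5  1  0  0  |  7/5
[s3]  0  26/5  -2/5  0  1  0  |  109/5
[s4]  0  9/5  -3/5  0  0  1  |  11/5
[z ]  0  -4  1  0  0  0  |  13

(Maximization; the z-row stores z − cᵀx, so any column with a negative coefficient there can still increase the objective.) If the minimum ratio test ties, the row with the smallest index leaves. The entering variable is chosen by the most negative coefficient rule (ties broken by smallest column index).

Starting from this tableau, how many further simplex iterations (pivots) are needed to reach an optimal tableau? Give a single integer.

2

pivot: q in, s4 out → z = 161/9
pivot: s1 in, p out → z = 20
No improving column remains; optimal.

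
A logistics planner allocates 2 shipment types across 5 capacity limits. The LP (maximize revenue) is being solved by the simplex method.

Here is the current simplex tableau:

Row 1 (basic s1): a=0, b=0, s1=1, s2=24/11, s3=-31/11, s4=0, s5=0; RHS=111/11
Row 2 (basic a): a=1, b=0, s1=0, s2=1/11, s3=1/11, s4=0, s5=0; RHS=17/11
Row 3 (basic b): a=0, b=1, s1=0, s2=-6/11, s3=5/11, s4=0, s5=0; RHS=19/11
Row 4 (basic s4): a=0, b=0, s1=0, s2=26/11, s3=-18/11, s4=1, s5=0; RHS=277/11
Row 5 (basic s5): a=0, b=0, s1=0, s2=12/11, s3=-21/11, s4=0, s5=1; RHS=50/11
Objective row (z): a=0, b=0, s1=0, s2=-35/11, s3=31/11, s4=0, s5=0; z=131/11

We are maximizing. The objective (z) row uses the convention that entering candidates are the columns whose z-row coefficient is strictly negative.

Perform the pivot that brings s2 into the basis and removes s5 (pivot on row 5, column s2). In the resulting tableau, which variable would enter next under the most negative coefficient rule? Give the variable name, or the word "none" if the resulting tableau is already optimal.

Pivot element 12/11. New z-row = old z-row − (-35/11)·(row 5/(12/11)).
Updated z-row coefficients: a: 0, b: 0, s1: 0, s2: 0, s3: -11/4, s4: 0, s5: 35/12.
The most negative is -11/4 in column s3, so s3 would enter next.

s3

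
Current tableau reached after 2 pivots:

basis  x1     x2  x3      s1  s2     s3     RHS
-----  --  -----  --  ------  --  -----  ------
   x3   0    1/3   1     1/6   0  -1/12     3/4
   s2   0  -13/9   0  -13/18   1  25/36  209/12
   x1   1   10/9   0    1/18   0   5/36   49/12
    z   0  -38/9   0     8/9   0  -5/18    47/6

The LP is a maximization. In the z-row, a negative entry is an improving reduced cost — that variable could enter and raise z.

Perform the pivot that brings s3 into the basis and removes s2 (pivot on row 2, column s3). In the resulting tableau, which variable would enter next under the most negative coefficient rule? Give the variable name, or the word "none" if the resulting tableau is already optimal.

Pivot element 25/36. New z-row = old z-row − (-5/18)·(row 2/(25/36)).
Updated z-row coefficients: x1: 0, x2: -24/5, x3: 0, s1: 3/5, s2: 2/5, s3: 0.
The most negative is -24/5 in column x2, so x2 would enter next.

x2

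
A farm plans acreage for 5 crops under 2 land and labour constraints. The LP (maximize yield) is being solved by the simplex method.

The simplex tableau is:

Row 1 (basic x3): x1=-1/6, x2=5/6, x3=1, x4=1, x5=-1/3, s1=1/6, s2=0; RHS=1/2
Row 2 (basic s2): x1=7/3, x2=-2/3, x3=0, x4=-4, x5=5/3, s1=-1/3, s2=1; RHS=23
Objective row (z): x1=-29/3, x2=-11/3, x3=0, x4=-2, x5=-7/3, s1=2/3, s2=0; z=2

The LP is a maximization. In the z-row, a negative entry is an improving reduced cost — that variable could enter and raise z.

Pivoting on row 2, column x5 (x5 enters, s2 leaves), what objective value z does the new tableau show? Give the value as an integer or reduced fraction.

Minimum ratio for x5: 23/(5/3) = 69/5.
z changes by −(z-row coeff of x5)·ratio = −(-7/3)·(69/5) = 161/5.
New z = 2 + (161/5) = 171/5.

171/5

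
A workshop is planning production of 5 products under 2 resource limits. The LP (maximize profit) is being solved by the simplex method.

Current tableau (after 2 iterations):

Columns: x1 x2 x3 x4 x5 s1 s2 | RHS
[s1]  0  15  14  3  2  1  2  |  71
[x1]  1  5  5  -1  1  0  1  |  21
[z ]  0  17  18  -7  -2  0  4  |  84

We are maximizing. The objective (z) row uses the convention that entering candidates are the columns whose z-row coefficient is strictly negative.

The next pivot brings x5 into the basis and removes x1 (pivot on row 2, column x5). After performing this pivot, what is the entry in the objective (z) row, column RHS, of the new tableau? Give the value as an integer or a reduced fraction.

Pivot element is row 2, column x5: 1.
Normalize row 2: new (row 2, RHS) = 21/1 = 21.
z-row ← z-row − (-2)·(new row 2): 84 − (-2)·21 = 126.

126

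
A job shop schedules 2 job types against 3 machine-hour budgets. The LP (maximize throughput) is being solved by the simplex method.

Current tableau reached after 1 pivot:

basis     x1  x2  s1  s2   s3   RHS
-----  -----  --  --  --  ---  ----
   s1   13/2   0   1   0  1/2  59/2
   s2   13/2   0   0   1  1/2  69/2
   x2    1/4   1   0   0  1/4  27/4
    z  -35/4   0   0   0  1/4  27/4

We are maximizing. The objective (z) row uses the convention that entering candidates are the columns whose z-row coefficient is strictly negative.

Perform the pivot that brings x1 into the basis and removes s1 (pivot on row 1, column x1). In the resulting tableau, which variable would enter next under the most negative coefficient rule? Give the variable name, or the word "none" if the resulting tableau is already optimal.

Pivot element 13/2. New z-row = old z-row − (-35/4)·(row 1/(13/2)).
Updated z-row coefficients: x1: 0, x2: 0, s1: 35/26, s2: 0, s3: 12/13.
No coefficient is strictly negative; the tableau after this pivot is optimal.

none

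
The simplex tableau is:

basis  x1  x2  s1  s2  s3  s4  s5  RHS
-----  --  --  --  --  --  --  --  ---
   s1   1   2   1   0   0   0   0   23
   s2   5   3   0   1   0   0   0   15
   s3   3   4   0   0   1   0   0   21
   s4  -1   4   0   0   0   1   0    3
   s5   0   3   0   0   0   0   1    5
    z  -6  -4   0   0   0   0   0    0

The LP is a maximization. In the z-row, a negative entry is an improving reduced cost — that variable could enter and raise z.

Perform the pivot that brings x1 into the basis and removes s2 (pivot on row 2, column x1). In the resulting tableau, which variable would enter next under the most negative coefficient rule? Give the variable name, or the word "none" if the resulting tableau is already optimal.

x2

Pivot element 5. New z-row = old z-row − (-6)·(row 2/5).
Updated z-row coefficients: x1: 0, x2: -2/5, s1: 0, s2: 6/5, s3: 0, s4: 0, s5: 0.
The most negative is -2/5 in column x2, so x2 would enter next.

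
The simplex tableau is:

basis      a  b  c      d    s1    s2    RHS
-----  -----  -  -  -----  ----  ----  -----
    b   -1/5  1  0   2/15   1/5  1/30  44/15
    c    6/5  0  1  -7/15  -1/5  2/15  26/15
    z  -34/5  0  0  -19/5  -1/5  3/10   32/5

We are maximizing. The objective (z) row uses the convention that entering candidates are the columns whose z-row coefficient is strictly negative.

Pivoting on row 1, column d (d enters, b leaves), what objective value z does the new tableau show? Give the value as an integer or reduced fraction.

90

Minimum ratio for d: (44/15)/(2/15) = 22.
z changes by −(z-row coeff of d)·ratio = −(-19/5)·22 = 418/5.
New z = 32/5 + (418/5) = 90.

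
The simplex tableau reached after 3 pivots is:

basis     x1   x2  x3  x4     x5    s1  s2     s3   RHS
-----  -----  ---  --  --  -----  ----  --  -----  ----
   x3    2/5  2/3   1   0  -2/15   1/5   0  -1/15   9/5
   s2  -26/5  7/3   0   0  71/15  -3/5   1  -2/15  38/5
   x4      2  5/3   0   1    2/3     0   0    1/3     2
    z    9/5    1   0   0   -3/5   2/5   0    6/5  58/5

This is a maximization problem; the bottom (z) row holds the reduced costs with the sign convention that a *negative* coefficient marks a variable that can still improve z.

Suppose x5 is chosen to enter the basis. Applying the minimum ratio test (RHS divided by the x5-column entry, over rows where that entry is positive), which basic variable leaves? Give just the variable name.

s2

Ratios: row 1 (x3): entry -2/15 ≤ 0, skip; row 2 (s2): (38/5)/(71/15) = 114/71; row 3 (x4): 2/(2/3) = 3.
Minimum ratio 114/71 is in the s2 row, so s2 leaves.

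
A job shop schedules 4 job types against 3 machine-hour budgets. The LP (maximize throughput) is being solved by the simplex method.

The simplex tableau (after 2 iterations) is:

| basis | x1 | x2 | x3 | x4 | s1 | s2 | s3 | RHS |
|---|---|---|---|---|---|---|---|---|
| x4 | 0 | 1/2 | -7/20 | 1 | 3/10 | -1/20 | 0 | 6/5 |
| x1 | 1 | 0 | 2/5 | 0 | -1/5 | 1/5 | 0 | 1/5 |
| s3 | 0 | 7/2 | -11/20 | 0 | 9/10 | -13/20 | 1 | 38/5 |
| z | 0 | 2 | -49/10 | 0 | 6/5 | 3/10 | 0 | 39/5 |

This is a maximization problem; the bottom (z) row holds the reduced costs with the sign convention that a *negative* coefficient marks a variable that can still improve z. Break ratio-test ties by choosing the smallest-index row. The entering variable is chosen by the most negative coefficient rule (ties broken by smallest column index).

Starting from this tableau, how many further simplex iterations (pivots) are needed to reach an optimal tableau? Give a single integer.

pivot: x3 in, x1 out → z = 41/4
pivot: s1 in, x4 out → z = 24
No improving column remains; optimal.

2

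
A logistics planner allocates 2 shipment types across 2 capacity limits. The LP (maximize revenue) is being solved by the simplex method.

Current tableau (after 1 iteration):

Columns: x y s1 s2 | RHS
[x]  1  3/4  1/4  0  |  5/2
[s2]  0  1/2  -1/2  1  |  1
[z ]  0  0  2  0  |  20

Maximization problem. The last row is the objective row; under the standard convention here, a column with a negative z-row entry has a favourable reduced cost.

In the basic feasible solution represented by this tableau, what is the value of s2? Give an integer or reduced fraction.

s2 is basic (row 2); its value is the RHS of that row: 1.

1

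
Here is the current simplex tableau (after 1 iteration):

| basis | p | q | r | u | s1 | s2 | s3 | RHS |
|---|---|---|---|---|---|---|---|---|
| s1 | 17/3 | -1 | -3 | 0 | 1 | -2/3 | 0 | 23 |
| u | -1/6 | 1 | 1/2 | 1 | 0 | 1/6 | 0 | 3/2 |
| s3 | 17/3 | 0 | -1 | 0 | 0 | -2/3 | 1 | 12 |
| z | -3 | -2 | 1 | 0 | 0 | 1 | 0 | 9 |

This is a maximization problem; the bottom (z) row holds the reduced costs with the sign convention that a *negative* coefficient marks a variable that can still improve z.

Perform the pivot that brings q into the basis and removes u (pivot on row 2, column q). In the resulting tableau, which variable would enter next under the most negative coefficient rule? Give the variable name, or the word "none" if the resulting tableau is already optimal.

Pivot element 1. New z-row = old z-row − (-2)·(row 2/1).
Updated z-row coefficients: p: -10/3, q: 0, r: 2, u: 2, s1: 0, s2: 4/3, s3: 0.
The most negative is -10/3 in column p, so p would enter next.

p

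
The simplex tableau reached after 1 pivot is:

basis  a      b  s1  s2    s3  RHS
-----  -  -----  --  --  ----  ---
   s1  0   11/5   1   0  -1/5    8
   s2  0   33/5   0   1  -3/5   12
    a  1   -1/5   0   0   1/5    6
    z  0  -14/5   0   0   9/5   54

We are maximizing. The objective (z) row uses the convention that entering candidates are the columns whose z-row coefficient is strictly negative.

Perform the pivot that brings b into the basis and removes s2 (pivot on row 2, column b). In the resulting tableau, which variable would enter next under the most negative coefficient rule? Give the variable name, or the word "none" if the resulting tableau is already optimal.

none

Pivot element 33/5. New z-row = old z-row − (-14/5)·(row 2/(33/5)).
Updated z-row coefficients: a: 0, b: 0, s1: 0, s2: 14/33, s3: 17/11.
No coefficient is strictly negative; the tableau after this pivot is optimal.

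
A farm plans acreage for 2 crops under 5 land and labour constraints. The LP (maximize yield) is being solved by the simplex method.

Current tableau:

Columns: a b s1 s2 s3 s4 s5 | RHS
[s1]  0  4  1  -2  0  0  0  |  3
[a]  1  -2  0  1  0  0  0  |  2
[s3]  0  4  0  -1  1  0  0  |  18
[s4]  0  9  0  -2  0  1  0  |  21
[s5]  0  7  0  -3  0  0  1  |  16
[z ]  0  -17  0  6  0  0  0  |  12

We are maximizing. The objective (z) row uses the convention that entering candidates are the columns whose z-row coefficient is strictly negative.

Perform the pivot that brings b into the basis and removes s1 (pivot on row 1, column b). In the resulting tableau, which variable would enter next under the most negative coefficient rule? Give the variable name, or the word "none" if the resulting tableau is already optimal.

s2

Pivot element 4. New z-row = old z-row − (-17)·(row 1/4).
Updated z-row coefficients: a: 0, b: 0, s1: 17/4, s2: -5/2, s3: 0, s4: 0, s5: 0.
The most negative is -5/2 in column s2, so s2 would enter next.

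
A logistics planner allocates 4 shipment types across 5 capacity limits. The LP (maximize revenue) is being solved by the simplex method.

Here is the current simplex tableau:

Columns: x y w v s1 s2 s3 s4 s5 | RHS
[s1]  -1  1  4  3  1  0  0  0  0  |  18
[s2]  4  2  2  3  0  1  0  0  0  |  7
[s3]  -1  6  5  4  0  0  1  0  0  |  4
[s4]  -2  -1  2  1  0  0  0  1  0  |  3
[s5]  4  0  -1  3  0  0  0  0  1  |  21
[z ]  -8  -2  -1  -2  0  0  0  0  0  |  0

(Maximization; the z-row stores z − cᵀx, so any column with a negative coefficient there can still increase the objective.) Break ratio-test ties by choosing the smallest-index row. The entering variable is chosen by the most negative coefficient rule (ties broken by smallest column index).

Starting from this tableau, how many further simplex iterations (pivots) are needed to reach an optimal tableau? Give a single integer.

pivot: x in, s2 out → z = 14
No improving column remains; optimal.

1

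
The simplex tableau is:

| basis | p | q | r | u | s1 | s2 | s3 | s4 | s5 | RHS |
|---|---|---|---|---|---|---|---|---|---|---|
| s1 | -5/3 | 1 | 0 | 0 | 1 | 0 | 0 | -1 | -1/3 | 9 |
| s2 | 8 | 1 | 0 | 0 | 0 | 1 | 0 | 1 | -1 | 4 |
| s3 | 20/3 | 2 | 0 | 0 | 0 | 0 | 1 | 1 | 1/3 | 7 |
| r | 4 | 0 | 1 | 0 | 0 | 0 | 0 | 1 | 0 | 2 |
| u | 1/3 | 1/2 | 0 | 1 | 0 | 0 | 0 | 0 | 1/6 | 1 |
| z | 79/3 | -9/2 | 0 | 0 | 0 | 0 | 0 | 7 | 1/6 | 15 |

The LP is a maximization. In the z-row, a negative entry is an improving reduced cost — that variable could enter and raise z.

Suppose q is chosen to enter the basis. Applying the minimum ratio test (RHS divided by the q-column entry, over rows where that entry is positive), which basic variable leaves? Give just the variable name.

u

Ratios: row 1 (s1): 9/1 = 9; row 2 (s2): 4/1 = 4; row 3 (s3): 7/2 = 7/2; row 4 (r): entry 0 ≤ 0, skip; row 5 (u): 1/(1/2) = 2.
Minimum ratio 2 is in the u row, so u leaves.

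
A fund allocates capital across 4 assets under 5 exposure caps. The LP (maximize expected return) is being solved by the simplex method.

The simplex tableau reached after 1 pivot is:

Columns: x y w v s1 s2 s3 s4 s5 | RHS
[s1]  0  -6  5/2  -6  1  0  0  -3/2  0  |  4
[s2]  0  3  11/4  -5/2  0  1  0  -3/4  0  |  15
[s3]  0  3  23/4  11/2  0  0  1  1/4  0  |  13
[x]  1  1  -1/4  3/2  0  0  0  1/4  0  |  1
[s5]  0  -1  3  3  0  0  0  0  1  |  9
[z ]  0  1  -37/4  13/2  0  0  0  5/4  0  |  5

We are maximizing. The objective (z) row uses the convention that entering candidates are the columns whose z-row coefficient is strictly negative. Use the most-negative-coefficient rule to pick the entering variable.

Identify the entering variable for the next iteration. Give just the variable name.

Objective-row coefficients: x: 0, y: 1, w: -37/4, v: 13/2, s1: 0, s2: 0, s3: 0, s4: 5/4, s5: 0.
The most negative is -37/4 in column w, so w enters.

w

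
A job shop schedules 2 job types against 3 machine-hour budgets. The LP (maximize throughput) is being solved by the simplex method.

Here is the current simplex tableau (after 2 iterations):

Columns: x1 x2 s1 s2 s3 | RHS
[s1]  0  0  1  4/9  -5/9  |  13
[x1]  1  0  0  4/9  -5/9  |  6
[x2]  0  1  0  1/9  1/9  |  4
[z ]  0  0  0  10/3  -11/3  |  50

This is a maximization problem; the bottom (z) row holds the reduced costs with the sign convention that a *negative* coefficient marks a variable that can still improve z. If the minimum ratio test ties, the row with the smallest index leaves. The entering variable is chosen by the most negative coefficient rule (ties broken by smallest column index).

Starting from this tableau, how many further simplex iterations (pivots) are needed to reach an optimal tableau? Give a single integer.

pivot: s3 in, x2 out → z = 182
No improving column remains; optimal.

1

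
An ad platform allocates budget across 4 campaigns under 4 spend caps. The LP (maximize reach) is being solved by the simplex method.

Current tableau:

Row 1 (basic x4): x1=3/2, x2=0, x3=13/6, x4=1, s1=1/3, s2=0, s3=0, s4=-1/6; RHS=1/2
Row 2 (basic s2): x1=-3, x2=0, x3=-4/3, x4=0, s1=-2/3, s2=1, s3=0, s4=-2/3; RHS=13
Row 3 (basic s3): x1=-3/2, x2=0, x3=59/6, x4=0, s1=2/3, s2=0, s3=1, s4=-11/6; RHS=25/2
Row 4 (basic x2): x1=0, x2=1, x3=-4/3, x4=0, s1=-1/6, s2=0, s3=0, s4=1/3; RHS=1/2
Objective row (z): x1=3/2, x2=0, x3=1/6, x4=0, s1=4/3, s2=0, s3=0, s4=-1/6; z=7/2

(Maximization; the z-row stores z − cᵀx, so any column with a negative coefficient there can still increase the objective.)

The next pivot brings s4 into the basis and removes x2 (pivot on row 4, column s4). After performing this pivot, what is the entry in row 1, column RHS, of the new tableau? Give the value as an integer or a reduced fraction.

Pivot element is row 4, column s4: 1/3.
Normalize row 4: new (row 4, RHS) = (1/2)/(1/3) = 3/2.
row 1 ← row 1 − (-1/6)·(new row 4): 1/2 − (-1/6)·(3/2) = 3/4.

3/4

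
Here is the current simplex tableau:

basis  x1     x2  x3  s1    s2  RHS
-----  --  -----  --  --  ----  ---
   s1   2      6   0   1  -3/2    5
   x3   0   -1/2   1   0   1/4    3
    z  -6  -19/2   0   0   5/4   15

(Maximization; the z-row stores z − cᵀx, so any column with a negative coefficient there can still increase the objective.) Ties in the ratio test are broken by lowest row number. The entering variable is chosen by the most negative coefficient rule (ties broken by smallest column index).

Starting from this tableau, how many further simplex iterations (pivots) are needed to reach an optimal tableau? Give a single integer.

pivot: x2 in, s1 out → z = 275/12
pivot: x1 in, x2 out → z = 30
pivot: s2 in, x3 out → z = 69
No improving column remains; optimal.

3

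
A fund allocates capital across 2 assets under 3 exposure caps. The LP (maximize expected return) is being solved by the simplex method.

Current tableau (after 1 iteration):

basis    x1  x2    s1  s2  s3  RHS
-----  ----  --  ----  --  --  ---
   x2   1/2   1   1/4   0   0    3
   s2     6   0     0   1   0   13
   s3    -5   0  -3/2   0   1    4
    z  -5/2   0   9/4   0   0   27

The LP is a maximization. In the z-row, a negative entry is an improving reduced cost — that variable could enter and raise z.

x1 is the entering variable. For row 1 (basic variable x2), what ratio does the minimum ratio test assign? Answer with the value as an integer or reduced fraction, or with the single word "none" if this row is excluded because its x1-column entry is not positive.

Ratio = RHS / (x1 entry) = 3 / (1/2) = 6.

6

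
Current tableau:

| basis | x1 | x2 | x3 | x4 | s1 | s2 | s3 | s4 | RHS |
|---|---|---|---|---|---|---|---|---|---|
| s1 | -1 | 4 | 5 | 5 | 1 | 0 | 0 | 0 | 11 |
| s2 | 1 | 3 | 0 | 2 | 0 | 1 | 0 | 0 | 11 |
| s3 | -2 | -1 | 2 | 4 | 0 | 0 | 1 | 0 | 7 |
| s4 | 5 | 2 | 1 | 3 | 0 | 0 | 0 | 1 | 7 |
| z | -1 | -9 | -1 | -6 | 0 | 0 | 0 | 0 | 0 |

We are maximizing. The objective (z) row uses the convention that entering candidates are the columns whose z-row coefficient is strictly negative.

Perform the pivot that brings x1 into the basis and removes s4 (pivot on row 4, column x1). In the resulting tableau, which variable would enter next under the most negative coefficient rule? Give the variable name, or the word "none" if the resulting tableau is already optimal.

x2

Pivot element 5. New z-row = old z-row − (-1)·(row 4/5).
Updated z-row coefficients: x1: 0, x2: -43/5, x3: -4/5, x4: -27/5, s1: 0, s2: 0, s3: 0, s4: 1/5.
The most negative is -43/5 in column x2, so x2 would enter next.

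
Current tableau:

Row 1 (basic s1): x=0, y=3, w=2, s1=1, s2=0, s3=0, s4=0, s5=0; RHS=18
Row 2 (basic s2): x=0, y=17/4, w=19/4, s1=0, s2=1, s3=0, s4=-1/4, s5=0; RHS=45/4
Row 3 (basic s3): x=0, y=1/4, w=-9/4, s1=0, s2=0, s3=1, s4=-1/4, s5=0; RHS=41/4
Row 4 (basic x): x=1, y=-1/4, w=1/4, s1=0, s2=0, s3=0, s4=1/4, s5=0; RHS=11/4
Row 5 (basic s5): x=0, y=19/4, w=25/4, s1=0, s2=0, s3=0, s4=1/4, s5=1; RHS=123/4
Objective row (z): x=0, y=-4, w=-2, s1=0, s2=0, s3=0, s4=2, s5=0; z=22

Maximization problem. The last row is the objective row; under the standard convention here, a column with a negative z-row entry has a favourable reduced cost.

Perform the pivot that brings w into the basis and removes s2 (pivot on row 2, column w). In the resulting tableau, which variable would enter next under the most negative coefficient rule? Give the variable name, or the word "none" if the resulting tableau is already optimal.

Pivot element 19/4. New z-row = old z-row − (-2)·(row 2/(19/4)).
Updated z-row coefficients: x: 0, y: -42/19, w: 0, s1: 0, s2: 8/19, s3: 0, s4: 36/19, s5: 0.
The most negative is -42/19 in column y, so y would enter next.

y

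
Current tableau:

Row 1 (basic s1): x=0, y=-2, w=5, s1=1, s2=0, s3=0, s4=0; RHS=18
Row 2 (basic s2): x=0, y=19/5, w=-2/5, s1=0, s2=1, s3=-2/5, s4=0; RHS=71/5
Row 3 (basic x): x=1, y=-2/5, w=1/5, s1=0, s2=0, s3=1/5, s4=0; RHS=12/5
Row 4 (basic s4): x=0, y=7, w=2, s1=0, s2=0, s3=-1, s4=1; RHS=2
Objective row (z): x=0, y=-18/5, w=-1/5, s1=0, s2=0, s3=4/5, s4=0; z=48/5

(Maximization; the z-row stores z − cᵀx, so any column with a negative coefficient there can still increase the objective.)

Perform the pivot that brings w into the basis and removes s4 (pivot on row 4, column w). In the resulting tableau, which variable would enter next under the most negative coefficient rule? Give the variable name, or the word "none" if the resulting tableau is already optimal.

Pivot element 2. New z-row = old z-row − (-1/5)·(row 4/2).
Updated z-row coefficients: x: 0, y: -29/10, w: 0, s1: 0, s2: 0, s3: 7/10, s4: 1/10.
The most negative is -29/10 in column y, so y would enter next.

y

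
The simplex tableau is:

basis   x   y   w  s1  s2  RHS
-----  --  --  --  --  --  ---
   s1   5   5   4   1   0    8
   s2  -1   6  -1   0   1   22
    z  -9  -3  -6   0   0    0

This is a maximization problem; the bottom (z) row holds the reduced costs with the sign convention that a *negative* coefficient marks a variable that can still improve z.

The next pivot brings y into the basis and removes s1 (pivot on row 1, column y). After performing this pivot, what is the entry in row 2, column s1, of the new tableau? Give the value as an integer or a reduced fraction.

Pivot element is row 1, column y: 5.
Normalize row 1: new (row 1, s1) = 1/5 = 1/5.
row 2 ← row 2 − 6·(new row 1): 0 − 6·(1/5) = -6/5.

-6/5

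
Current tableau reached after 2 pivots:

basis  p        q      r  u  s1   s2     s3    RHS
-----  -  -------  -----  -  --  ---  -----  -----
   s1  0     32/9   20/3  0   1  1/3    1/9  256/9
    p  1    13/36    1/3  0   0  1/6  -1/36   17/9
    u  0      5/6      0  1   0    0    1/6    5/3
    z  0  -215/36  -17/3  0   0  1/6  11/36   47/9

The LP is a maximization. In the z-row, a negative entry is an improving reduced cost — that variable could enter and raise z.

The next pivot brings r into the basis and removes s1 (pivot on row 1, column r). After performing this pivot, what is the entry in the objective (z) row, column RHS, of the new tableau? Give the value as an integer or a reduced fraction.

Pivot element is row 1, column r: 20/3.
Normalize row 1: new (row 1, RHS) = (256/9)/(20/3) = 64/15.
z-row ← z-row − (-17/3)·(new row 1): 47/9 − (-17/3)·(64/15) = 147/5.

147/5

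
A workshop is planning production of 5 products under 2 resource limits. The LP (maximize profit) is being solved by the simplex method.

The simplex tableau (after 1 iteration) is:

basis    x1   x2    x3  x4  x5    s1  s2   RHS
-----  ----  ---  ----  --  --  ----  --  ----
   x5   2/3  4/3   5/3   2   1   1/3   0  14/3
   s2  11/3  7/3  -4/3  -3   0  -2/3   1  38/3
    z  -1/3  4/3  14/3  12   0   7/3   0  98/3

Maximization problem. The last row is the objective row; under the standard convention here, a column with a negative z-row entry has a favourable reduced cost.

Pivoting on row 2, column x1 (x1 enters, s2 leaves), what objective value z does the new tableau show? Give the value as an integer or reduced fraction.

372/11

Minimum ratio for x1: (38/3)/(11/3) = 38/11.
z changes by −(z-row coeff of x1)·ratio = −(-1/3)·(38/11) = 38/33.
New z = 98/3 + (38/33) = 372/11.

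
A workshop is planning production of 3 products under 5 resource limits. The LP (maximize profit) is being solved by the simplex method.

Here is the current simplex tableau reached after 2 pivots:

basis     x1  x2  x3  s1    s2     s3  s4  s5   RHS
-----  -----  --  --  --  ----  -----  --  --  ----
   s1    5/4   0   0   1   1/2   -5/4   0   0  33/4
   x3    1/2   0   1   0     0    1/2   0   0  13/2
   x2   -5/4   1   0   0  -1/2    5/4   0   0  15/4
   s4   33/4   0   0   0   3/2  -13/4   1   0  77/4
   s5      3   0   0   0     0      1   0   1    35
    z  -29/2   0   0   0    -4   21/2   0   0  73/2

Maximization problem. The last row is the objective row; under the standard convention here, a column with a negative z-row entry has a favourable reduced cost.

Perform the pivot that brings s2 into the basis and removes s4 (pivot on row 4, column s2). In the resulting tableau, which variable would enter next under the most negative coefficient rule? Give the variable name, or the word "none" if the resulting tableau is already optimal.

none

Pivot element 3/2. New z-row = old z-row − (-4)·(row 4/(3/2)).
Updated z-row coefficients: x1: 15/2, x2: 0, x3: 0, s1: 0, s2: 0, s3: 11/6, s4: 8/3, s5: 0.
No coefficient is strictly negative; the tableau after this pivot is optimal.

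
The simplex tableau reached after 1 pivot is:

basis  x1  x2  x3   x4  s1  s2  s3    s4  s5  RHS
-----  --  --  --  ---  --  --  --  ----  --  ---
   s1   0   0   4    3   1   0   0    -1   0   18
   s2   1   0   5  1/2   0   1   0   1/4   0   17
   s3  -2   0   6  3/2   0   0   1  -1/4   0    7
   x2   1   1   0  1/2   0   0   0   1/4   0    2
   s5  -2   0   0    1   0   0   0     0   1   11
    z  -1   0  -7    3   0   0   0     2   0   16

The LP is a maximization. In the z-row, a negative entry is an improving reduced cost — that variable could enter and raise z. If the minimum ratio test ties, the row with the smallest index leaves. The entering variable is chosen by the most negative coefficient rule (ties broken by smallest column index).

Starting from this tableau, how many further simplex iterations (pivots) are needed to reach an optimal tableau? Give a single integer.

pivot: x3 in, s3 out → z = 145/6
pivot: x1 in, x2 out → z = 185/6
No improving column remains; optimal.

2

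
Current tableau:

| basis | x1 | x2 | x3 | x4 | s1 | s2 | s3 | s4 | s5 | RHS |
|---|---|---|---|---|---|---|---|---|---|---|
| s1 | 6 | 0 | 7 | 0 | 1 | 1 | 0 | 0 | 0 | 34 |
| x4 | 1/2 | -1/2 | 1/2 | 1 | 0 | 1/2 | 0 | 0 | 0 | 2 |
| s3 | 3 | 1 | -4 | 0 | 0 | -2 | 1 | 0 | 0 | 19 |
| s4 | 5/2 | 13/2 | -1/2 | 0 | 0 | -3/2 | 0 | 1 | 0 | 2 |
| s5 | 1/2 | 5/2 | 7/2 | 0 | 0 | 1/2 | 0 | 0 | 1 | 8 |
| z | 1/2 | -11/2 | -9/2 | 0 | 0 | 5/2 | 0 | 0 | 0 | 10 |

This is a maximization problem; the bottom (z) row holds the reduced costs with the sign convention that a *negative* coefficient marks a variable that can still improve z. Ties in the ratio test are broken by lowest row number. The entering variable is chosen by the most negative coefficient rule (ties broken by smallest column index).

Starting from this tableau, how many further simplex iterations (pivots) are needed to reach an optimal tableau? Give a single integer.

2

pivot: x2 in, s4 out → z = 152/13
pivot: x3 in, s5 out → z = 64/3
No improving column remains; optimal.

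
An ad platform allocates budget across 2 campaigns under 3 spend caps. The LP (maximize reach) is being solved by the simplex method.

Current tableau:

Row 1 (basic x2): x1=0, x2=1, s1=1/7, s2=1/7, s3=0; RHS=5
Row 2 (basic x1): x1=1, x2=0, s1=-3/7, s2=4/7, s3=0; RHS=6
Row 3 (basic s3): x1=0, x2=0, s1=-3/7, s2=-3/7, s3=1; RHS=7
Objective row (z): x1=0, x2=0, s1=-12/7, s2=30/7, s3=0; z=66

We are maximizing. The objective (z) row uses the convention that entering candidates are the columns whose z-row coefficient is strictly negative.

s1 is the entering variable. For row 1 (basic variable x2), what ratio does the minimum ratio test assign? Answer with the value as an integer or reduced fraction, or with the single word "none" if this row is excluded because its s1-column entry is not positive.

35

Ratio = RHS / (s1 entry) = 5 / (1/7) = 35.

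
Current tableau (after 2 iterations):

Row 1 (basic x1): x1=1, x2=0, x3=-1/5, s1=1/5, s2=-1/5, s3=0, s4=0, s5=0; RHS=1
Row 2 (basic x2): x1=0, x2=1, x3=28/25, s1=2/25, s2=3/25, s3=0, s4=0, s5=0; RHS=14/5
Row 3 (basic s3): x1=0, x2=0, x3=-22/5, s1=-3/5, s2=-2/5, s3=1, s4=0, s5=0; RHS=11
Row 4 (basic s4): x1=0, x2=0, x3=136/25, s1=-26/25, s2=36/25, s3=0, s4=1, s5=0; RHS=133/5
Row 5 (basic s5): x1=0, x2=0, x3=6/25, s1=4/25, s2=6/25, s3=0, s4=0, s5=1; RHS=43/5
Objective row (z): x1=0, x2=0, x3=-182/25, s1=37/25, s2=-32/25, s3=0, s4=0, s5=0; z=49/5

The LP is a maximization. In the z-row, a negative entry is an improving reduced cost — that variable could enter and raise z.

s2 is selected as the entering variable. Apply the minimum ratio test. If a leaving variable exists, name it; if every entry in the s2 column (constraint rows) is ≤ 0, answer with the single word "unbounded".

Ratios: row 1 (x1): entry -1/5 ≤ 0, skip; row 2 (x2): (14/5)/(3/25) = 70/3; row 3 (s3): entry -2/5 ≤ 0, skip; row 4 (s4): (133/5)/(36/25) = 665/36; row 5 (s5): (43/5)/(6/25) = 215/6.
Minimum ratio is in the s4 row, so s4 leaves.

s4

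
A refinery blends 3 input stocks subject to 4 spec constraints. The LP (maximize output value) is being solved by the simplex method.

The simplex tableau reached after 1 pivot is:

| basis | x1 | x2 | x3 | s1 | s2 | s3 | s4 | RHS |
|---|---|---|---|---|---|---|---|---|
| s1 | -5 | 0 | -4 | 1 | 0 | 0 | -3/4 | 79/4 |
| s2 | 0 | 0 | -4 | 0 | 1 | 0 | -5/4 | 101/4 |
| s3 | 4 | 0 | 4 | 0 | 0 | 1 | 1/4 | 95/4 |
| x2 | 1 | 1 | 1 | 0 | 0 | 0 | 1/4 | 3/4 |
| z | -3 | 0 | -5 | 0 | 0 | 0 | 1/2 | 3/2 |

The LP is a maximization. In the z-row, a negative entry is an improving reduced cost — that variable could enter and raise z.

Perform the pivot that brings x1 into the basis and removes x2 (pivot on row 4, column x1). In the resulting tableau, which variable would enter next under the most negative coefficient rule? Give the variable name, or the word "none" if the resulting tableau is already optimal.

Pivot element 1. New z-row = old z-row − (-3)·(row 4/1).
Updated z-row coefficients: x1: 0, x2: 3, x3: -2, s1: 0, s2: 0, s3: 0, s4: 5/4.
The most negative is -2 in column x3, so x3 would enter next.

x3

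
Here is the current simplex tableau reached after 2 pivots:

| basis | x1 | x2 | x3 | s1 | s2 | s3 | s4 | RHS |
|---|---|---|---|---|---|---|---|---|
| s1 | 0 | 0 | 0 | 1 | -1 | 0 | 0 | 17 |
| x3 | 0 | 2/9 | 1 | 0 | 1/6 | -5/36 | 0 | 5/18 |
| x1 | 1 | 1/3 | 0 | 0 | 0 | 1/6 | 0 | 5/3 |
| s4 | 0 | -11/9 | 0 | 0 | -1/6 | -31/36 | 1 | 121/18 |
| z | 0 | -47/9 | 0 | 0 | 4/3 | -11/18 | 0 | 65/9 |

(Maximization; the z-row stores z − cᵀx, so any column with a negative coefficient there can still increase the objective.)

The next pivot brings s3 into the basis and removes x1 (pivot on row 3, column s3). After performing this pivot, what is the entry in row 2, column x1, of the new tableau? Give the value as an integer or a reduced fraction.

Pivot element is row 3, column s3: 1/6.
Normalize row 3: new (row 3, x1) = 1/(1/6) = 6.
row 2 ← row 2 − (-5/36)·(new row 3): 0 − (-5/36)·6 = 5/6.

5/6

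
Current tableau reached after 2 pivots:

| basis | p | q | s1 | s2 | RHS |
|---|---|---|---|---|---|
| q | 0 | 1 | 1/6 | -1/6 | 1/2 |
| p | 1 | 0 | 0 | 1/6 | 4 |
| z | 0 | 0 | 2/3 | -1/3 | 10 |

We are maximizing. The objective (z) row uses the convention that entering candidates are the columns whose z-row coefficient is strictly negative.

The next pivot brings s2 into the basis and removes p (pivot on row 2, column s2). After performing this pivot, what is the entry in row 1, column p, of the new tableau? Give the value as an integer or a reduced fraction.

Pivot element is row 2, column s2: 1/6.
Normalize row 2: new (row 2, p) = 1/(1/6) = 6.
row 1 ← row 1 − (-1/6)·(new row 2): 0 − (-1/6)·6 = 1.

1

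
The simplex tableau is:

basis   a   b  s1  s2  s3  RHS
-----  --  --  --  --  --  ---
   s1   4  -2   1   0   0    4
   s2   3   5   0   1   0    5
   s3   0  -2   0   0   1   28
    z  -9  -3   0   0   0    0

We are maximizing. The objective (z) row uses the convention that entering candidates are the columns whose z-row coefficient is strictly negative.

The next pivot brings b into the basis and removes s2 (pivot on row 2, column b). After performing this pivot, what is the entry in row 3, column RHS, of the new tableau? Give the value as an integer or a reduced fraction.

30

Pivot element is row 2, column b: 5.
Normalize row 2: new (row 2, RHS) = 5/5 = 1.
row 3 ← row 3 − (-2)·(new row 2): 28 − (-2)·1 = 30.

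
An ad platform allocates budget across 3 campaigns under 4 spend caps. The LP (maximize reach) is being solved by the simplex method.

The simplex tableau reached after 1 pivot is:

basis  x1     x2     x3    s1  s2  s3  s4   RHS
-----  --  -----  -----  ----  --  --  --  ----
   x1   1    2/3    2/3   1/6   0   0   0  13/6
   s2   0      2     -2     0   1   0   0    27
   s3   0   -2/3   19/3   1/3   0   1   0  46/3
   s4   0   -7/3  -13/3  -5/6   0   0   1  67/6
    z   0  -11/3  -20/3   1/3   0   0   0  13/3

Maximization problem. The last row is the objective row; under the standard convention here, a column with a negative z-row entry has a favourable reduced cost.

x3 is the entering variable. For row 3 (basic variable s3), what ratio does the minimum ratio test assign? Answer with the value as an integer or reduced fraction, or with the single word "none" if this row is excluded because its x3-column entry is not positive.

46/19

Ratio = RHS / (x3 entry) = (46/3) / (19/3) = 46/19.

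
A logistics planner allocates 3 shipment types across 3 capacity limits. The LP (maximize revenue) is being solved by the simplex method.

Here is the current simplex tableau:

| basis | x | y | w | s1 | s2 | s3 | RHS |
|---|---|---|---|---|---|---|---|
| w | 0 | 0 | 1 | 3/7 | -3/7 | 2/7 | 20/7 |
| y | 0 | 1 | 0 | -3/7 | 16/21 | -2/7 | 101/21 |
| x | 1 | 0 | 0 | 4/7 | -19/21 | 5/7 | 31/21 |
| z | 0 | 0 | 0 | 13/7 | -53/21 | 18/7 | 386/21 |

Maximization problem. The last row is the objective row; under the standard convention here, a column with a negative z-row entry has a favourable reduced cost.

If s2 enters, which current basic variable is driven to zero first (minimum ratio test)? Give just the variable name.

Ratios: row 1 (w): entry -3/7 ≤ 0, skip; row 2 (y): (101/21)/(16/21) = 101/16; row 3 (x): entry -19/21 ≤ 0, skip.
Minimum ratio 101/16 is in the y row, so y leaves.

y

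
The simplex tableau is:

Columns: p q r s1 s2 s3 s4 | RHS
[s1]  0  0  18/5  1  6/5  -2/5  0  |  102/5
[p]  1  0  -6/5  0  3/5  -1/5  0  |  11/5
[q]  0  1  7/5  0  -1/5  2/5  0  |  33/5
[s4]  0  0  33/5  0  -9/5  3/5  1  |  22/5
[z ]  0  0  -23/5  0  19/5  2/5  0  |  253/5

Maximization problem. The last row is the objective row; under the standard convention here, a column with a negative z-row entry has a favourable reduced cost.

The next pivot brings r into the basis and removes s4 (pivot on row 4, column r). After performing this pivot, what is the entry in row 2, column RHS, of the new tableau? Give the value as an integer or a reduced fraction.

Pivot element is row 4, column r: 33/5.
Normalize row 4: new (row 4, RHS) = (22/5)/(33/5) = 2/3.
row 2 ← row 2 − (-6/5)·(new row 4): 11/5 − (-6/5)·(2/3) = 3.

3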